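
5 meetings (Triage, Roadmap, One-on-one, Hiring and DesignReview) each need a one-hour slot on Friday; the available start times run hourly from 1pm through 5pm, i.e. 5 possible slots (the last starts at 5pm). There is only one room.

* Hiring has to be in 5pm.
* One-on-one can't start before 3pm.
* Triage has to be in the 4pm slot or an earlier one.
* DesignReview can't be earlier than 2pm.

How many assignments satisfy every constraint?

8

Splitting on Triage: it can be 1pm (4), 2pm (2), 3pm (1), 4pm (1). Listing each branch's schedules as (Roadmap, One-on-one, Hiring, DesignReview):
Triage=1pm: (2pm,3pm,5pm,4pm) (2pm,4pm,5pm,3pm) (3pm,4pm,5pm,2pm) (4pm,3pm,5pm,2pm) — 4.
Triage=2pm: (1pm,3pm,5pm,4pm) (1pm,4pm,5pm,3pm) — 2.
Triage=3pm: (1pm,4pm,5pm,2pm) — 1.
Triage=4pm: (1pm,3pm,5pm,2pm) — 1.
Summing: 4 + 2 + 1 + 1 = 8.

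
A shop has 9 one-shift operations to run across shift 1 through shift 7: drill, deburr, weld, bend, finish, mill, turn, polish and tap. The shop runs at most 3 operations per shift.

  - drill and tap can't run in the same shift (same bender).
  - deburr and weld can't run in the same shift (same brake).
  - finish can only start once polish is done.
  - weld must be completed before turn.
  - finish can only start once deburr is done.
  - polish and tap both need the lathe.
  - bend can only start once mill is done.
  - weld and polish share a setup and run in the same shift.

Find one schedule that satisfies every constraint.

finish=shift 3; bend=shift 2; mill=shift 1; tap=shift 3; polish=shift 2; turn=shift 3; weld=shift 2; deburr=shift 1; drill=shift 1

Checking: polish(shift 2) before finish(shift 3); mill(shift 1) before bend(shift 2); deburr(shift 1) before finish(shift 3); weld(shift 2) before turn(shift 3); drill(shift 1) != tap(shift 3); polish(shift 2) != tap(shift 3); deburr(shift 1) != weld(shift 2); weld = polish = shift 2; max 3 per shift (cap 3).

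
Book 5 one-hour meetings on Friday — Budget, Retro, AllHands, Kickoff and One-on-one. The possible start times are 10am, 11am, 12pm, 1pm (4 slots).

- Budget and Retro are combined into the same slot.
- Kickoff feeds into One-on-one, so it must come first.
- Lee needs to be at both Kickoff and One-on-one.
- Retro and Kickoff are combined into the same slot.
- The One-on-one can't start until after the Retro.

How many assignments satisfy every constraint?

Splitting on Budget: it can be 10am (12), 11am (8), 12pm (4). Listing each branch's schedules as (Retro, AllHands, Kickoff, One-on-one):
Budget=10am: (10am,10am,10am,11am) (10am,10am,10am,12pm) (10am,10am,10am,1pm) (10am,11am,10am,11am) (10am,11am,10am,12pm) (10am,11am,10am,1pm) (10am,12pm,10am,11am) (10am,12pm,10am,12pm) (10am,12pm,10am,1pm) (10am,1pm,10am,11am) (10am,1pm,10am,12pm) (10am,1pm,10am,1pm) — 12.
Budget=11am: (11am,10am,11am,12pm) (11am,10am,11am,1pm) (11am,11am,11am,12pm) (11am,11am,11am,1pm) (11am,12pm,11am,12pm) (11am,12pm,11am,1pm) (11am,1pm,11am,12pm) (11am,1pm,11am,1pm) — 8.
Budget=12pm: (12pm,10am,12pm,1pm) (12pm,11am,12pm,1pm) (12pm,12pm,12pm,1pm) (12pm,1pm,12pm,1pm) — 4.
Summing: 12 + 8 + 4 = 24.

24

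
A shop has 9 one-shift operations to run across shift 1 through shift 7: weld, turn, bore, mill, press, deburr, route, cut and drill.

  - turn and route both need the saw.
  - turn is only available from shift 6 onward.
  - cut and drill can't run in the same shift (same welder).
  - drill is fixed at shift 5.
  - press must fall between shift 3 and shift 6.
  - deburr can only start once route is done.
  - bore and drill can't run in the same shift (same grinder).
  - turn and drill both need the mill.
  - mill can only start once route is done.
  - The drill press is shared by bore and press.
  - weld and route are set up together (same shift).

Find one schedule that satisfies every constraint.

route -> shift 1; deburr -> shift 2; weld -> shift 1; turn -> shift 6; cut -> shift 1; drill -> shift 5; press -> shift 3; bore -> shift 1; mill -> shift 2

Checking: route(shift 1) before deburr(shift 2); route(shift 1) before mill(shift 2); cut(shift 1) != drill(shift 5); turn(shift 6) != route(shift 1); bore(shift 1) != press(shift 3); bore(shift 1) != drill(shift 5); turn(shift 6) != drill(shift 5); weld = route = shift 1; turn=shift 6 in [shift 6,shift 7]; drill=shift 5 in [shift 5,shift 5]; press=shift 3 in [shift 3,shift 6].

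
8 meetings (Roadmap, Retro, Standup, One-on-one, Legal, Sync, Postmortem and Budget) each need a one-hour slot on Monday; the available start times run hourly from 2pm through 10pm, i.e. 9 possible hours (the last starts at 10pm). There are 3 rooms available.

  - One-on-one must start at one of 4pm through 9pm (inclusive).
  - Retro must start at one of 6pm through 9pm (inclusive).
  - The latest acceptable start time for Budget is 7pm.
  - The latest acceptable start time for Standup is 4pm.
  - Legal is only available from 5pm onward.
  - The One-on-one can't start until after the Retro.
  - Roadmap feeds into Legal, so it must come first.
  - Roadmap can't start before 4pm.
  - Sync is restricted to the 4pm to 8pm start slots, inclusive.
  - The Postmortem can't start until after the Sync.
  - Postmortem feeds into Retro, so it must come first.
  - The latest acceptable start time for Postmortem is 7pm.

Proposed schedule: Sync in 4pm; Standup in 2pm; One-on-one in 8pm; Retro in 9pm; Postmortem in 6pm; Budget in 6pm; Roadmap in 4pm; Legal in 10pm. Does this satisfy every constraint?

Invalid. The One-on-one can't start until after the Retro.

Legal is only available from 5pm onward — holds.
Sync is restricted to the 4pm to 8pm start slots, inclusive — holds.
Postmortem feeds into Retro, so it must come first — holds.
Retro must start at one of 6pm through 9pm (inclusive) — holds.
One-on-one must start at one of 4pm through 9pm (inclusive) — holds.
The One-on-one can't start until after the Retro — violated.
The Postmortem can't start until after the Sync — holds.
Roadmap can't start before 4pm — holds.
Roadmap feeds into Legal, so it must come first — holds.
The latest acceptable start time for Postmortem is 7pm — holds.
The latest acceptable start time for Budget is 7pm — holds.
There are 3 rooms available — holds.
The latest acceptable start time for Standup is 4pm — holds.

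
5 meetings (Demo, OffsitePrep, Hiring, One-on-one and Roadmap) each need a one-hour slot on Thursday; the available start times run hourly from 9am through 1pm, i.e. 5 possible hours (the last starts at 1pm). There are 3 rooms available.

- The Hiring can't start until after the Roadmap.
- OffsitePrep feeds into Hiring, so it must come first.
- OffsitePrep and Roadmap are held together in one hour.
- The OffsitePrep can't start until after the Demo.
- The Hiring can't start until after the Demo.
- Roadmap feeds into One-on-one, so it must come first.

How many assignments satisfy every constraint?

20

Splitting on Demo: it can be 9am (14), 10am (5), 11am (1). Listing each branch's schedules as (OffsitePrep, Hiring, One-on-one, Roadmap):
Demo=9am: (10am,11am,11am,10am) (10am,11am,12pm,10am) (10am,11am,1pm,10am) (10am,12pm,11am,10am) (10am,12pm,12pm,10am) (10am,12pm,1pm,10am) (10am,1pm,11am,10am) (10am,1pm,12pm,10am) (10am,1pm,1pm,10am) (11am,12pm,12pm,11am) (11am,12pm,1pm,11am) (11am,1pm,12pm,11am) (11am,1pm,1pm,11am) (12pm,1pm,1pm,12pm) — 14.
Demo=10am: (11am,12pm,12pm,11am) (11am,12pm,1pm,11am) (11am,1pm,12pm,11am) (11am,1pm,1pm,11am) (12pm,1pm,1pm,12pm) — 5.
Demo=11am: (12pm,1pm,1pm,12pm) — 1.
Summing: 14 + 5 + 1 = 20.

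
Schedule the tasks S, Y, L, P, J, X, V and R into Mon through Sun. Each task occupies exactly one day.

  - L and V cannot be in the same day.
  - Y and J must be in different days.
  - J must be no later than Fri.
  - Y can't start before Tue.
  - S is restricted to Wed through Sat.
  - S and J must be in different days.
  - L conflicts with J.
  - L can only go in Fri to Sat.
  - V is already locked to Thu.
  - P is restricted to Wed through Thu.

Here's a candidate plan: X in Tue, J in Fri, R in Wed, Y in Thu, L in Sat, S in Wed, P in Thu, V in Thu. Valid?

Yes, all constraints hold

S is restricted to Wed through Sat — holds.
V is already locked to Thu — holds.
J must be no later than Fri — holds.
L conflicts with J — holds.
Y can't start before Tue — holds.
L can only go in Fri to Sat — holds.
S and J must be in different days — holds.
Y and J must be in different days — holds.
P is restricted to Wed through Thu — holds.
L and V cannot be in the same day — holds.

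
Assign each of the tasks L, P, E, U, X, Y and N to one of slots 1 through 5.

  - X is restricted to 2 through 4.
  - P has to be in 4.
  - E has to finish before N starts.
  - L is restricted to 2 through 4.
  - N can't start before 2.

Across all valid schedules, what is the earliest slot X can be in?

2

X is available from 2; X's own window allows nothing later than 4.
X at 2 is achievable: N -> 2, L -> 2, P -> 4, Y -> 1, U -> 1, E -> 1, X -> 2.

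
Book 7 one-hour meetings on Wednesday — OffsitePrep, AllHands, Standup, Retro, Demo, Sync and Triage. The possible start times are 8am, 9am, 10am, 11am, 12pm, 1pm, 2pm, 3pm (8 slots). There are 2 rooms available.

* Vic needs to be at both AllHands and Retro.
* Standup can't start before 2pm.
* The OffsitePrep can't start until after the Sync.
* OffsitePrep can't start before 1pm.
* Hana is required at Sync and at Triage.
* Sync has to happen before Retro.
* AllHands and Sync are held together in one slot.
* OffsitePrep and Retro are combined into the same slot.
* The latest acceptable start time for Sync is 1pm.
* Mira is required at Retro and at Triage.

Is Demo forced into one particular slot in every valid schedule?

Demo can be 8am (e.g. Demo -> 8am, Sync -> 9am, OffsitePrep -> 1pm, Retro -> 1pm, Standup -> 2pm, Triage -> 8am, AllHands -> 9am) or 9am (e.g. Standup -> 2pm; Retro -> 1pm; OffsitePrep -> 1pm; Triage -> 9am; Demo -> 9am; AllHands -> 8am; Sync -> 8am).

No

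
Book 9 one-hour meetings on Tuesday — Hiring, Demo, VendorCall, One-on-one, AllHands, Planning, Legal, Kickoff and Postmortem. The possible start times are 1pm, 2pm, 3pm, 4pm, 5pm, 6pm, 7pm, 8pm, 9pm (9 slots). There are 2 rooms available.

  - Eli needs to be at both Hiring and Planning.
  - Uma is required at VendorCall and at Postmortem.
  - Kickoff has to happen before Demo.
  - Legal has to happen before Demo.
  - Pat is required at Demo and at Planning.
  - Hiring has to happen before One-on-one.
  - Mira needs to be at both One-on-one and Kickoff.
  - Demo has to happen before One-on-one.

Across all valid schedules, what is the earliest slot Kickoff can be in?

Downstream work caps Kickoff at 7pm.
Kickoff at 1pm is achievable: VendorCall in 3pm, Demo in 2pm, Planning in 4pm, AllHands in 4pm, Postmortem in 5pm, One-on-one in 3pm, Hiring in 2pm, Kickoff in 1pm, Legal in 1pm.

1pm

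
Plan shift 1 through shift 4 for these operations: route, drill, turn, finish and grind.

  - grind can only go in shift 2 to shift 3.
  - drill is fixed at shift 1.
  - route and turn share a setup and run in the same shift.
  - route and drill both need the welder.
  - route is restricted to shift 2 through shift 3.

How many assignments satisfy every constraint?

16

Splitting on route: it can be shift 2 (8), shift 3 (8). Listing each branch's schedules as (drill, turn, finish, grind) by shift number:
route=shift 2: (1,2,1,2) (1,2,1,3) (1,2,2,2) (1,2,2,3) (1,2,3,2) (1,2,3,3) (1,2,4,2) (1,2,4,3) — 8.
route=shift 3: (1,3,1,2) (1,3,1,3) (1,3,2,2) (1,3,2,3) (1,3,3,2) (1,3,3,3) (1,3,4,2) (1,3,4,3) — 8.
Summing: 8 + 8 = 16.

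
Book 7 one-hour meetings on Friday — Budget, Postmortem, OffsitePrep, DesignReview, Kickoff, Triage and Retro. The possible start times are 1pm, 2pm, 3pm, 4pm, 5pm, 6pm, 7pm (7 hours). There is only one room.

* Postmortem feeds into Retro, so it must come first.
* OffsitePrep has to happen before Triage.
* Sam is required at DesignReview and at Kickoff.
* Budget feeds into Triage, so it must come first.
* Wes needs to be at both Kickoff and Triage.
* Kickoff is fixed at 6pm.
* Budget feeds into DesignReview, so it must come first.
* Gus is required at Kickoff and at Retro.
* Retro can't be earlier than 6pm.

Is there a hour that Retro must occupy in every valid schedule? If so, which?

7pm

Retro's window is 6pm–7pm.
Kickoff is fixed at 6pm, and Retro can't share a hour with Kickoff.
So Retro must be 7pm.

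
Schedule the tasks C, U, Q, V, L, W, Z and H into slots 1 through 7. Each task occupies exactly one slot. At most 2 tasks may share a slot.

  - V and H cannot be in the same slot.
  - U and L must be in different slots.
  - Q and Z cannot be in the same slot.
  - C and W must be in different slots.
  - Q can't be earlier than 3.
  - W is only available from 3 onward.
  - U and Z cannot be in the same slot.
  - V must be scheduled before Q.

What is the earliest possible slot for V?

Downstream work caps V at 6.
V at 1 is achievable: C -> 1; H -> 2; Z -> 4; W -> 3; V -> 1; Q -> 3; L -> 4; U -> 2.

1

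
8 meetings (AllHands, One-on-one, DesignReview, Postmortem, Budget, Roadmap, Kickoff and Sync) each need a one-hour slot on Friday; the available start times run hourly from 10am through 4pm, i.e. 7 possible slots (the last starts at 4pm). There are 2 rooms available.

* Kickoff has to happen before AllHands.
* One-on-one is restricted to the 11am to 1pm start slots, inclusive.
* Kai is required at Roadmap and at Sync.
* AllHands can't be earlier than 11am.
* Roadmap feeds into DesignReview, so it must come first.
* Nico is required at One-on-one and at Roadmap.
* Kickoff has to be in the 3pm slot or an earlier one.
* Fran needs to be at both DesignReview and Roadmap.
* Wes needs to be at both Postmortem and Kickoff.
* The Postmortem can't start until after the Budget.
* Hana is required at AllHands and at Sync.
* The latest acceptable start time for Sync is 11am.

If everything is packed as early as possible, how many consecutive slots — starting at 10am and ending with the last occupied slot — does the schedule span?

4

The precedence chain requires at least 2 distinct slots.
With at most 2 per slot and 8 meetings, at least 4 slots are needed.
4 works (last occupied slot: 1pm): for example Budget -> 12pm, Roadmap -> 12pm, Sync -> 10am, Kickoff -> 10am, DesignReview -> 1pm, AllHands -> 11am, One-on-one -> 11am, Postmortem -> 1pm.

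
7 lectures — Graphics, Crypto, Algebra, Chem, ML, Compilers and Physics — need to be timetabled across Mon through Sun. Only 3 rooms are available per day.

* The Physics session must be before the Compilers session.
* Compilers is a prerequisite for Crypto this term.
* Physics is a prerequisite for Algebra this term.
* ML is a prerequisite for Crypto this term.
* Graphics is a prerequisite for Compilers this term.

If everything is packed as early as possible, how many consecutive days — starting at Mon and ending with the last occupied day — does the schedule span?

3

The precedence chain requires at least 3 distinct days.
With at most 3 per day and 7 lectures, at least 3 days are needed.
3 works (last occupied day: Wed): for example ML in Mon, Graphics in Mon, Physics in Mon, Chem in Tue, Crypto in Wed, Algebra in Tue, Compilers in Tue.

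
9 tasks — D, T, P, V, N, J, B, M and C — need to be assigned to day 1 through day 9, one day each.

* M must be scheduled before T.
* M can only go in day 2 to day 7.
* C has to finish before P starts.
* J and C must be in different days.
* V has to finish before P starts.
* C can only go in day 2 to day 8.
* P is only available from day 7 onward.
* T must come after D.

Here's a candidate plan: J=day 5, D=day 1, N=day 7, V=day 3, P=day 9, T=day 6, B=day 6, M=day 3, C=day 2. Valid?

Yes, all constraints hold

C has to finish before P starts — holds.
V has to finish before P starts — holds.
C can only go in day 2 to day 8 — holds.
J and C must be in different days — holds.
M can only go in day 2 to day 7 — holds.
T must come after D — holds.
P is only available from day 7 onward — holds.
M must be scheduled before T — holds.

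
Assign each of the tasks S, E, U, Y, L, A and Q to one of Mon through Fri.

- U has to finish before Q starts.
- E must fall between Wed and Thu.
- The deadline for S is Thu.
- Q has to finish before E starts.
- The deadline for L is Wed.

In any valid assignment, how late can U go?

Downstream work caps U at Tue.
U at Tue is achievable: U=Tue, E=Thu, A=Mon, Y=Mon, S=Mon, L=Mon, Q=Wed.

Tue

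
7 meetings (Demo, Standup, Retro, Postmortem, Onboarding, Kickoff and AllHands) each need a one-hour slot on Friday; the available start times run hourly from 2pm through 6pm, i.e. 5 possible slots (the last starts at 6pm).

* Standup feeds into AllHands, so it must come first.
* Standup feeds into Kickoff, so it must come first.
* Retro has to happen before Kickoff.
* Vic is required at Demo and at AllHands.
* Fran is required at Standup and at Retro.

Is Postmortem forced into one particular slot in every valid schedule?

No

Postmortem can be 2pm (e.g. Onboarding=2pm; AllHands=3pm; Retro=3pm; Standup=2pm; Demo=2pm; Postmortem=2pm; Kickoff=4pm) or 3pm (e.g. Postmortem in 3pm; Kickoff in 4pm; AllHands in 3pm; Standup in 2pm; Retro in 3pm; Demo in 2pm; Onboarding in 2pm).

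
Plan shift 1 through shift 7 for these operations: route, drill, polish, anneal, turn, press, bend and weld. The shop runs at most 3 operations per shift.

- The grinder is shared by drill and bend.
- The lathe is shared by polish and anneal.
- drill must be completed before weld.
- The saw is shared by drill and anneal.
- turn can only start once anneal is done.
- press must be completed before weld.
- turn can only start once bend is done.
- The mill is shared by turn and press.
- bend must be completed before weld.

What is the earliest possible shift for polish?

polish at shift 1 is achievable: anneal -> shift 2; route -> shift 2; turn -> shift 3; weld -> shift 3; bend -> shift 2; drill -> shift 1; press -> shift 1; polish -> shift 1.

shift 1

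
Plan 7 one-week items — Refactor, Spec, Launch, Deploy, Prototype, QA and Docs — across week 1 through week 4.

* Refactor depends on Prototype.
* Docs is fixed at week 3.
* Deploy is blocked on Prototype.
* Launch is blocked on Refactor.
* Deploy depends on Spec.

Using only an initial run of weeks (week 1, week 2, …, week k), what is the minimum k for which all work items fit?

The precedence chain requires at least 3 distinct weeks.
3 works (last occupied week: week 3): for example Launch -> week 3; Prototype -> week 1; QA -> week 1; Docs -> week 3; Deploy -> week 2; Spec -> week 1; Refactor -> week 2.

3 weeks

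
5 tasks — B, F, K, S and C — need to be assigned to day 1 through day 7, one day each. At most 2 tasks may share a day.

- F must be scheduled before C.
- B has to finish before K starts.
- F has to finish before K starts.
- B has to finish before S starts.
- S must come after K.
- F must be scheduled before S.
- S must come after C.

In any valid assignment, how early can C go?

day 2

Precedence pushes C to at least day 2; downstream work caps C at day 6.
C at day 2 is achievable: S=day 3; C=day 2; K=day 2; F=day 1; B=day 1.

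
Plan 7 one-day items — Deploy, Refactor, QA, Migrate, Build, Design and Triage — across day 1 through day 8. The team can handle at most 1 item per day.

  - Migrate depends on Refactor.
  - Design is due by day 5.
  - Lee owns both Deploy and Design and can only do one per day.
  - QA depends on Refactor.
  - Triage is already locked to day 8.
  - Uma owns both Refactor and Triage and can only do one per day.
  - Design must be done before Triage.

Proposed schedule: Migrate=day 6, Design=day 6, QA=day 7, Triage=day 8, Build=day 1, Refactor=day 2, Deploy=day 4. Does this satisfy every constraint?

No. Design is due by day 5 is not satisfied.

QA depends on Refactor — holds.
Triage is already locked to day 8 — holds.
Design must be done before Triage — holds.
Uma owns both Refactor and Triage and can only do one per day — holds.
The team can handle at most 1 item per day — violated.
Design is due by day 5 — violated.
Lee owns both Deploy and Design and can only do one per day — holds.
Migrate depends on Refactor — holds.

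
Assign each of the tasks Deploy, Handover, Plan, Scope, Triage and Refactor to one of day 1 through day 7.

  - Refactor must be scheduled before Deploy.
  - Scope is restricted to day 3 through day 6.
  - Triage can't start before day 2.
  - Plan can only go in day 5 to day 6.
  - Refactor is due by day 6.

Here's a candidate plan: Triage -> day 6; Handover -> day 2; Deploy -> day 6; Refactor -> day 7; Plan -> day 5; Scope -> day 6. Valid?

No. Refactor is due by day 6 is not satisfied.

Scope is restricted to day 3 through day 6 — holds.
Refactor is due by day 6 — violated.
Refactor must be scheduled before Deploy — violated.
Triage can't start before day 2 — holds.
Plan can only go in day 5 to day 6 — holds.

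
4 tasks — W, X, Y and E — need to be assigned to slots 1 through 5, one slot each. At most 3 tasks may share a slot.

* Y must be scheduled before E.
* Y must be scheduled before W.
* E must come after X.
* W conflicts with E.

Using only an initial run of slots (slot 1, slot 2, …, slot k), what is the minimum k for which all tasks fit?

The precedence chain requires at least 2 distinct slots.
With at most 3 per slot and 4 tasks, at least 2 slots are needed.
Could 2 slots be enough, i.e. nothing placed later than 2? No: E must come after Y (at 1 or later) → {2}; Y must come before E (at 2 or earlier) → {1}; W must come after Y (at 1 or later) → {2}; E can't share with W (2) → nothing is left.
So 2 slots is not enough.
3 works (last occupied slot: 3): for example W in 3, X in 1, E in 2, Y in 1.

3 slots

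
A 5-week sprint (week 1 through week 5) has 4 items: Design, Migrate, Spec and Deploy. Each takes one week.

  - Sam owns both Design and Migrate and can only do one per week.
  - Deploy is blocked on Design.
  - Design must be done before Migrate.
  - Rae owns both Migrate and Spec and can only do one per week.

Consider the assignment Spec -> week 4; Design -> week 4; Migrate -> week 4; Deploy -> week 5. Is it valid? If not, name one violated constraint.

No. Sam owns both Design and Migrate and can only do one per week is not satisfied.

Deploy is blocked on Design — holds.
Sam owns both Design and Migrate and can only do one per week — violated.
Rae owns both Migrate and Spec and can only do one per week — violated.
Design must be done before Migrate — violated.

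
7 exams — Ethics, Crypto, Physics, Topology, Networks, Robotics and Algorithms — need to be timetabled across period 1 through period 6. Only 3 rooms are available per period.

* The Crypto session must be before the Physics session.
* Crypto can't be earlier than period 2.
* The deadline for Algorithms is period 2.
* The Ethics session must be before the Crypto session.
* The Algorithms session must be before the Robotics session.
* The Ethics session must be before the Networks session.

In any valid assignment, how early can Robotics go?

period 2

Precedence pushes Robotics to at least period 2.
Robotics at period 2 is achievable: Networks -> period 2; Ethics -> period 1; Physics -> period 3; Topology -> period 1; Crypto -> period 2; Algorithms -> period 1; Robotics -> period 2.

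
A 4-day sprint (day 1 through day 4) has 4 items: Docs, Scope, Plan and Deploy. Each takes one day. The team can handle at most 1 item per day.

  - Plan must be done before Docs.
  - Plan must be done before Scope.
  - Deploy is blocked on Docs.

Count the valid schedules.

Enumerating: Plan=day 1, Deploy=day 4, Scope=day 3, Docs=day 2 | Plan=day 1; Deploy=day 3; Docs=day 2; Scope=day 4 | Scope=day 2, Deploy=day 4, Plan=day 1, Docs=day 3.

3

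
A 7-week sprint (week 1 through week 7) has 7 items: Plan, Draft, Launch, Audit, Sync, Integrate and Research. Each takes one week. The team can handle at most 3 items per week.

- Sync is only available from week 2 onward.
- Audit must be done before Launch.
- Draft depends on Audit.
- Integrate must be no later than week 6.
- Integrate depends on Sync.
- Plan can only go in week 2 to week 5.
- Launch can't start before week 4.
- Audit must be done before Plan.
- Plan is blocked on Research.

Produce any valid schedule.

Sync=week 2; Integrate=week 3; Research=week 1; Draft=week 2; Plan=week 2; Audit=week 1; Launch=week 4

Checking: Sync(week 2) before Integrate(week 3); Research(week 1) before Plan(week 2); Audit(week 1) before Plan(week 2); Audit(week 1) before Draft(week 2); Audit(week 1) before Launch(week 4); Integrate=week 3 in [week 1,week 6]; Plan=week 2 in [week 2,week 5]; Launch=week 4 in [week 4,week 7]; Sync=week 2 in [week 2,week 7]; max 3 per week (cap 3).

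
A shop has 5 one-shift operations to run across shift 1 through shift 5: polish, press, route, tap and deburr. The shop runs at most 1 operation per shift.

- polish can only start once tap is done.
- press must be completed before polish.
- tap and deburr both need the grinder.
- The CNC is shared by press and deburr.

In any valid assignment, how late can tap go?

shift 4

Downstream work caps tap at shift 4.
tap at shift 4 is achievable: polish=shift 5; route=shift 2; press=shift 1; tap=shift 4; deburr=shift 3.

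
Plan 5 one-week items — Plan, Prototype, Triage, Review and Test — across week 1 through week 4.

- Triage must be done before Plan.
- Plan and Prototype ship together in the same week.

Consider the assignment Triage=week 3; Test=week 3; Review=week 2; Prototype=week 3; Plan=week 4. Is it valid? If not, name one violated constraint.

Triage must be done before Plan — holds.
Plan and Prototype ship together in the same week — violated.

No. Plan and Prototype ship together in the same week is not satisfied.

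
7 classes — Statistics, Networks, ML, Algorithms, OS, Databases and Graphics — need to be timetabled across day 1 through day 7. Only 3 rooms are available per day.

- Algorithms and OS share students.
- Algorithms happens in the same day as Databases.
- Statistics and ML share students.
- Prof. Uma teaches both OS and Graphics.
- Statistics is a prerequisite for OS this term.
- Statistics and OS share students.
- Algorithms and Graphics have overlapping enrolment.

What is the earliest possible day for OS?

day 2

Precedence pushes OS to at least day 2.
OS at day 2 is achievable: Databases -> day 3; OS -> day 2; Graphics -> day 1; Networks -> day 1; Algorithms -> day 3; Statistics -> day 1; ML -> day 2.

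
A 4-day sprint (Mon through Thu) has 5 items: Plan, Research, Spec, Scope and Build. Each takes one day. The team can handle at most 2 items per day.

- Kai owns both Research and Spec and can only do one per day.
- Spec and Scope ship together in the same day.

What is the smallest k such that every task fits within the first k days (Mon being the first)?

3 days

With at most 2 per day and 5 tasks, at least 3 days are needed.
3 works (last occupied day: Wed): for example Plan in Mon, Research in Mon, Build in Wed, Scope in Tue, Spec in Tue.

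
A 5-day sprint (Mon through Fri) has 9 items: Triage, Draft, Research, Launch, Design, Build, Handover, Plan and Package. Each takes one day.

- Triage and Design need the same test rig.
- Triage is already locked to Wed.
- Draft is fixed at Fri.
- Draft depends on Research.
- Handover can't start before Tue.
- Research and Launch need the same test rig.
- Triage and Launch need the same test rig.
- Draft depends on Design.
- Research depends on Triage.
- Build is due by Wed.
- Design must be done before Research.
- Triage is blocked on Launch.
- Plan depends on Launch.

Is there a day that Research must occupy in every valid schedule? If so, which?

Triage is fixed at Wed and must come before Research, so Research is at least Thu.
Draft is fixed at Fri and must come after Research, so Research is at most Thu.
So Research must be Thu.

Thu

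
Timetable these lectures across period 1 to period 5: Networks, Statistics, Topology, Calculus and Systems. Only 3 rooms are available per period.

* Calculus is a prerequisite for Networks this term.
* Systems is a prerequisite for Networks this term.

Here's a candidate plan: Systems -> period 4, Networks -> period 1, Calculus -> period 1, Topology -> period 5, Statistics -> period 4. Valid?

Invalid. Systems is a prerequisite for Networks this term.

Systems is a prerequisite for Networks this term — violated.
Calculus is a prerequisite for Networks this term — violated.
Only 3 rooms are available per period — holds.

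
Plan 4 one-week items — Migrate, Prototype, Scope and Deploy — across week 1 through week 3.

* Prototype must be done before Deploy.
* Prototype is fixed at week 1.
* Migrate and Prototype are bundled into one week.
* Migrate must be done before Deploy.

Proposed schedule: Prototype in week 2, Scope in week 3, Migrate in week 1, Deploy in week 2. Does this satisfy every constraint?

Prototype is fixed at week 1 — violated.
Migrate must be done before Deploy — holds.
Migrate and Prototype are bundled into one week — violated.
Prototype must be done before Deploy — violated.

Invalid. Migrate and Prototype are bundled into one week.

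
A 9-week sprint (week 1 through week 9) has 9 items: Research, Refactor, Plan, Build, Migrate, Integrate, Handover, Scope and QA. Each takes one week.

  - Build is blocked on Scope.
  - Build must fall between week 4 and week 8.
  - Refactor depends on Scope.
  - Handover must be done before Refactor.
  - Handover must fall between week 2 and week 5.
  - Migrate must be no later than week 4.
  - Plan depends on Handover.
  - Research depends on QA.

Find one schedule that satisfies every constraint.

Build -> week 4, Integrate -> week 1, Refactor -> week 3, Handover -> week 2, Plan -> week 3, Research -> week 2, QA -> week 1, Scope -> week 1, Migrate -> week 1

Checking: Scope(week 1) before Refactor(week 3); Handover(week 2) before Plan(week 3); QA(week 1) before Research(week 2); Scope(week 1) before Build(week 4); Handover(week 2) before Refactor(week 3); Handover=week 2 in [week 2,week 5]; Migrate=week 1 in [week 1,week 4]; Build=week 4 in [week 4,week 8].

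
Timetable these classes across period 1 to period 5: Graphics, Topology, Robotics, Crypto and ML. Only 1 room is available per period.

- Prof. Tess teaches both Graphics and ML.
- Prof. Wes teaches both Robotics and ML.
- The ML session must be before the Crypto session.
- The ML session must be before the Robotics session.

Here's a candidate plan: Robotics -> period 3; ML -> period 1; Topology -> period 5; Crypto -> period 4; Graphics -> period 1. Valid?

Invalid. Only 1 room is available per period.

Prof. Wes teaches both Robotics and ML — holds.
The ML session must be before the Robotics session — holds.
Only 1 room is available per period — violated.
Prof. Tess teaches both Graphics and ML — violated.
The ML session must be before the Crypto session — holds.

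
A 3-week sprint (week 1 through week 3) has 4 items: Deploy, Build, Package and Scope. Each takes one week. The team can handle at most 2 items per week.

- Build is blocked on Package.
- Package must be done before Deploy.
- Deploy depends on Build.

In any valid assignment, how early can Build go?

Precedence pushes Build to at least week 2; downstream work caps Build at week 2.
Build at week 2 is achievable: Deploy -> week 3; Scope -> week 1; Package -> week 1; Build -> week 2.

week 2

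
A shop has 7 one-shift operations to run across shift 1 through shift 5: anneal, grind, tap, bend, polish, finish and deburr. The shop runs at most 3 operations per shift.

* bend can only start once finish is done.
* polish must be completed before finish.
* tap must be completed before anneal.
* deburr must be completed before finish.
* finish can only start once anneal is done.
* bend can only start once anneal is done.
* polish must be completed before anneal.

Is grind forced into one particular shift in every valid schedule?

No

grind can be shift 1 (e.g. bend=shift 4; polish=shift 1; finish=shift 3; tap=shift 1; grind=shift 1; anneal=shift 2; deburr=shift 2) or shift 2 (e.g. deburr -> shift 1, anneal -> shift 2, finish -> shift 3, bend -> shift 4, polish -> shift 1, grind -> shift 2, tap -> shift 1).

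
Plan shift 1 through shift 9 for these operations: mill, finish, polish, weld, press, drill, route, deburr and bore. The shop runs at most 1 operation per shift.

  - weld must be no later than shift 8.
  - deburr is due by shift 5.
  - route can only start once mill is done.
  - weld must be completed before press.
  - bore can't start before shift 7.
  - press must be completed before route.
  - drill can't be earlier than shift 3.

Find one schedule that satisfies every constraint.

route=shift 6; polish=shift 9; deburr=shift 1; drill=shift 3; press=shift 4; finish=shift 8; weld=shift 2; bore=shift 7; mill=shift 5

Checking: mill(shift 5) before route(shift 6); press(shift 4) before route(shift 6); weld(shift 2) before press(shift 4); deburr=shift 1 in [shift 1,shift 5]; bore=shift 7 in [shift 7,shift 9]; weld=shift 2 in [shift 1,shift 8]; drill=shift 3 in [shift 3,shift 9]; max 1 per shift (cap 1).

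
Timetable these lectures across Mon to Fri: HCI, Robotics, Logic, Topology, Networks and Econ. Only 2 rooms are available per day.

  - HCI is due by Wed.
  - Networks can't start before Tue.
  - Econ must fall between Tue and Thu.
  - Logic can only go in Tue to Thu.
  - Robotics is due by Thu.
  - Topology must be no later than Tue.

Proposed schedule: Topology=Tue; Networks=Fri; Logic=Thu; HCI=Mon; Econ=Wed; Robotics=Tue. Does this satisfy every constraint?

Logic can only go in Tue to Thu — holds.
Econ must fall between Tue and Thu — holds.
Networks can't start before Tue — holds.
Robotics is due by Thu — holds.
HCI is due by Wed — holds.
Only 2 rooms are available per day — holds.
Topology must be no later than Tue — holds.

Yes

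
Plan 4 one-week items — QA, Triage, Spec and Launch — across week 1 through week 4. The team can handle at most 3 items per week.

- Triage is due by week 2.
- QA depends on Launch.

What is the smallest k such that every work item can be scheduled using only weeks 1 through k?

The precedence chain requires at least 2 distinct weeks.
With at most 3 per week and 4 work items, at least 2 weeks are needed.
2 works (last occupied week: week 2): for example Launch -> week 1, QA -> week 2, Spec -> week 1, Triage -> week 1.

2 weeks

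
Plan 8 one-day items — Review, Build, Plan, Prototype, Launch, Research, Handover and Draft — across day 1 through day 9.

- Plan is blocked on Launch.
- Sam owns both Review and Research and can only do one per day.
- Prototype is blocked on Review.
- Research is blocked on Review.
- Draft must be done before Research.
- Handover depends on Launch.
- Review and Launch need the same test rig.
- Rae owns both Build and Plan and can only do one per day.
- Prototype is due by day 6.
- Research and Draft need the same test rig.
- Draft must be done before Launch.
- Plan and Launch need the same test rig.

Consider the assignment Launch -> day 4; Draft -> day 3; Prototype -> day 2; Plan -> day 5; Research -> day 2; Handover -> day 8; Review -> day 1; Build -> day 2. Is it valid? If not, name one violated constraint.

No. Draft must be done before Research is not satisfied.

Draft must be done before Launch — holds.
Rae owns both Build and Plan and can only do one per day — holds.
Research and Draft need the same test rig — holds.
Prototype is due by day 6 — holds.
Plan and Launch need the same test rig — holds.
Sam owns both Review and Research and can only do one per day — holds.
Review and Launch need the same test rig — holds.
Handover depends on Launch — holds.
Prototype is blocked on Review — holds.
Draft must be done before Research — violated.
Plan is blocked on Launch — holds.
Research is blocked on Review — holds.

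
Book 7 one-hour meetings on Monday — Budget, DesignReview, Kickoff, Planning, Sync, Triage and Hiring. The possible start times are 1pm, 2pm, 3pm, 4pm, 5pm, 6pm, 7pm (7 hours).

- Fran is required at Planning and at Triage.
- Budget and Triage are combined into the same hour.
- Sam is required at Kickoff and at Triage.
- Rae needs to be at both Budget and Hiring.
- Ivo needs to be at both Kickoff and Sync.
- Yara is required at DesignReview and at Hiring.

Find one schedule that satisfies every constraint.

Kickoff in 2pm; Triage in 1pm; DesignReview in 1pm; Hiring in 2pm; Sync in 1pm; Budget in 1pm; Planning in 2pm

Checking: Planning(2pm) != Triage(1pm); Kickoff(2pm) != Triage(1pm); DesignReview(1pm) != Hiring(2pm); Kickoff(2pm) != Sync(1pm); Budget(1pm) != Hiring(2pm); Budget = Triage = 1pm.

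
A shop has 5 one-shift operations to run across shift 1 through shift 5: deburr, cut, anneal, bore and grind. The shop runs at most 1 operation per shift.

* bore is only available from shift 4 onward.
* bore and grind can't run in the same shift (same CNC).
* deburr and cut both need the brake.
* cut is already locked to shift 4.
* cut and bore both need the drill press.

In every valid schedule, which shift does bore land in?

bore's window is shift 4–shift 5.
cut is fixed at shift 4, and bore can't share a shift with cut.
So bore must be shift 5.

shift 5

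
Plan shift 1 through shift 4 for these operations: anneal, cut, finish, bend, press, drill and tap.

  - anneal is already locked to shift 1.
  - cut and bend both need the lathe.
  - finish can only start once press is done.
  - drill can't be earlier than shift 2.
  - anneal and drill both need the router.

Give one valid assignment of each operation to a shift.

cut=shift 1; anneal=shift 1; tap=shift 1; press=shift 1; bend=shift 2; drill=shift 2; finish=shift 2

Checking: press(shift 1) before finish(shift 2); cut(shift 1) != bend(shift 2); anneal(shift 1) != drill(shift 2); drill=shift 2 in [shift 2,shift 4]; anneal=shift 1 in [shift 1,shift 1].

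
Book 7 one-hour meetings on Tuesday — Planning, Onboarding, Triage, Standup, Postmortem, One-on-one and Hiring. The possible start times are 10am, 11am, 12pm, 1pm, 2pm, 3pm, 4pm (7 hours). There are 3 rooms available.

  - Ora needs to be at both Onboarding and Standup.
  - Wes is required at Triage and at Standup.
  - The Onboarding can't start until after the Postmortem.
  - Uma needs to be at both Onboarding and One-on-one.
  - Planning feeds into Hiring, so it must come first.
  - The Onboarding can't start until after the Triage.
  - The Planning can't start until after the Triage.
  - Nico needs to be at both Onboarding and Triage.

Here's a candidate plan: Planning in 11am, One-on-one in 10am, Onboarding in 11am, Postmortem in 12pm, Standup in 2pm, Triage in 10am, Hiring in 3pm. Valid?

Wes is required at Triage and at Standup — holds.
Planning feeds into Hiring, so it must come first — holds.
Uma needs to be at both Onboarding and One-on-one — holds.
The Onboarding can't start until after the Triage — holds.
The Onboarding can't start until after the Postmortem — violated.
Nico needs to be at both Onboarding and Triage — holds.
Ora needs to be at both Onboarding and Standup — holds.
The Planning can't start until after the Triage — holds.
There are 3 rooms available — holds.

Invalid. The Onboarding can't start until after the Postmortem.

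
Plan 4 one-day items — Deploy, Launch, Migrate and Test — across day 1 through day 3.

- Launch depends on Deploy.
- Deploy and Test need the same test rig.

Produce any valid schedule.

Test=day 2, Launch=day 2, Migrate=day 1, Deploy=day 1

Checking: Deploy(day 1) before Launch(day 2); Deploy(day 1) != Test(day 2).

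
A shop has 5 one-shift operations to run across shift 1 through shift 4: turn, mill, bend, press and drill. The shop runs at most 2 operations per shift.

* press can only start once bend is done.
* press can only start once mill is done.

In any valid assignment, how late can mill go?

shift 3

Downstream work caps mill at shift 3.
mill at shift 3 is achievable: turn in shift 1; bend in shift 1; mill in shift 3; drill in shift 2; press in shift 4.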